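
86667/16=5416  +  11/16 = 5416.69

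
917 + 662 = 1579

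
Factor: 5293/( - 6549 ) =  - 3^( - 1)*37^( - 1)*59^( - 1)*67^1*79^1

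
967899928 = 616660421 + 351239507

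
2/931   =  2/931 = 0.00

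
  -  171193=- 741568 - -570375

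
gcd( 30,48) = 6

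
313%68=41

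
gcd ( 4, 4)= 4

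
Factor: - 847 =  - 7^1 * 11^2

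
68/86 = 34/43 = 0.79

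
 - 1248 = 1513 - 2761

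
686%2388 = 686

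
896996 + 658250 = 1555246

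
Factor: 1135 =5^1*227^1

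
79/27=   2 +25/27 =2.93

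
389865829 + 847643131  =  1237508960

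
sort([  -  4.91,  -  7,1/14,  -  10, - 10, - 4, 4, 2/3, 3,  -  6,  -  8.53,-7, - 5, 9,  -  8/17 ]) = [ -10, - 10, - 8.53, - 7, - 7,-6,-5, - 4.91 ,-4,  -  8/17,1/14, 2/3,3,4,  9 ]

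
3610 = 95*38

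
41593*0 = 0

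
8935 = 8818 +117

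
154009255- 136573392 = 17435863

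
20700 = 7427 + 13273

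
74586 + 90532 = 165118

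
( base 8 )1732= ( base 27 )19E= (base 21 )24k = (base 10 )986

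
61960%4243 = 2558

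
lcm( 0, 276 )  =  0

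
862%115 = 57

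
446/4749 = 446/4749 = 0.09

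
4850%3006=1844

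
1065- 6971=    - 5906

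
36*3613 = 130068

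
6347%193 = 171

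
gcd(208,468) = 52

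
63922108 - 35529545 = 28392563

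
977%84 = 53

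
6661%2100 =361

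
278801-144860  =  133941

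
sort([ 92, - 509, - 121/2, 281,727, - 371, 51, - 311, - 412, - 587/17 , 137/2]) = [ - 509, - 412, - 371 , - 311, - 121/2,-587/17, 51,  137/2,  92 , 281,727 ]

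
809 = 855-46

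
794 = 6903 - 6109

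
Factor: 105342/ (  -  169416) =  - 97/156 = - 2^ ( - 2)*3^(-1)*13^(  -  1)*97^1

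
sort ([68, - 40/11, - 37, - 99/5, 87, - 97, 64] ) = [  -  97, - 37 , - 99/5 , - 40/11, 64, 68, 87]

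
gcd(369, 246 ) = 123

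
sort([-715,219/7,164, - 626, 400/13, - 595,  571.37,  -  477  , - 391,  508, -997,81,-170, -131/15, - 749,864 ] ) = [ - 997, - 749,- 715, - 626, - 595, -477,-391,  -  170 , -131/15,400/13,219/7, 81,164,508,571.37,864 ]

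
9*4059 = 36531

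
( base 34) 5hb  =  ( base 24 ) b19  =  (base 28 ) 83D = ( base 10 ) 6369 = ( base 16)18e1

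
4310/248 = 2155/124 = 17.38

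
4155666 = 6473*642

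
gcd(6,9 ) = 3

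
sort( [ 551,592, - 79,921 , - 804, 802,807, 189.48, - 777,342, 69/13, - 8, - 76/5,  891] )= [ -804, - 777 , - 79 , - 76/5, - 8 , 69/13,189.48,342,551, 592,802 , 807,891,921] 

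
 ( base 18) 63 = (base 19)5G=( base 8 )157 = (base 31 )3I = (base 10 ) 111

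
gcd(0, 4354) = 4354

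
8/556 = 2/139 = 0.01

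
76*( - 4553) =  - 346028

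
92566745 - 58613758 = 33952987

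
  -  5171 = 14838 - 20009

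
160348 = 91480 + 68868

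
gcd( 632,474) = 158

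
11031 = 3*3677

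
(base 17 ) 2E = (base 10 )48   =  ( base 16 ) 30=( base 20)28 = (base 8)60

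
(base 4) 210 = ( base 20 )1G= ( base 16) 24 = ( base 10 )36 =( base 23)1D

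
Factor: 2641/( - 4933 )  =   - 19^1*139^1*4933^( - 1)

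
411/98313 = 137/32771 = 0.00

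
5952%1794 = 570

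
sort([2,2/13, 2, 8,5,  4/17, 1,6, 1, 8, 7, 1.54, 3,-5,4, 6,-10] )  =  [ - 10, - 5 , 2/13, 4/17,1, 1, 1.54,2, 2, 3,4, 5, 6 , 6,7, 8,8] 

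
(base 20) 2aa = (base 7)2642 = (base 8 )1762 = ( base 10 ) 1010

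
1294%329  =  307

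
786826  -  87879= 698947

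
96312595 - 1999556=94313039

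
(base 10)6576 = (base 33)619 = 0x19B0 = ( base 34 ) 5NE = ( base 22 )dck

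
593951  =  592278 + 1673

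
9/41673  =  3/13891 = 0.00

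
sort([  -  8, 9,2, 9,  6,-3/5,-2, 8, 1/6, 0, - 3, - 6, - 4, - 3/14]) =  [ - 8, - 6, - 4, - 3,  -  2, - 3/5, - 3/14,0, 1/6, 2, 6, 8, 9 , 9] 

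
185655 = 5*37131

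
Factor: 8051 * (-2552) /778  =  -10273076/389 = - 2^2*11^1*29^1 * 83^1* 97^1 * 389^(-1 )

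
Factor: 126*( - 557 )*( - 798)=2^2*3^3*7^2*19^1*557^1  =  56005236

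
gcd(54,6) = 6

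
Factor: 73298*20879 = 2^1 * 67^1 * 547^1*20879^1 = 1530388942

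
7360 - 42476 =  - 35116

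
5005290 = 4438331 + 566959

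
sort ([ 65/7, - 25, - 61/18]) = [ - 25 , - 61/18, 65/7 ]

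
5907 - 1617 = 4290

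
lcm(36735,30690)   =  2424510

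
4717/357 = 4717/357=13.21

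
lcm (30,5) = 30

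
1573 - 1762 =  -189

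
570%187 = 9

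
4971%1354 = 909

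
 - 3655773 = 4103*( - 891) 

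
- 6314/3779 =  - 6314/3779 = - 1.67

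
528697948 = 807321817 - 278623869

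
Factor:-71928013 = -6961^1*10333^1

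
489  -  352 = 137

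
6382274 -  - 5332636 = 11714910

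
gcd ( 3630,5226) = 6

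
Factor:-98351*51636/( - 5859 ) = 2^2*3^(-2 ) * 7^(-1)*11^1*13^1*31^(-1)*331^1 * 8941^1 = 1692817412/1953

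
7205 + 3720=10925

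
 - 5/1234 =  - 1+1229/1234 = - 0.00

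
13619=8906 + 4713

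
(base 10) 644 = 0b1010000100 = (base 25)10j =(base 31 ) ko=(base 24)12K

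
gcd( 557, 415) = 1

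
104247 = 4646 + 99601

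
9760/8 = 1220= 1220.00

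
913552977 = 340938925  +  572614052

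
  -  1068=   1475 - 2543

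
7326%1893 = 1647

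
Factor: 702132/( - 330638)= -351066/165319  =  -  2^1 * 3^1*7^( -1 ) *11^( - 1 )* 19^( - 1)*113^(- 1 )*58511^1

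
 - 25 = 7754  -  7779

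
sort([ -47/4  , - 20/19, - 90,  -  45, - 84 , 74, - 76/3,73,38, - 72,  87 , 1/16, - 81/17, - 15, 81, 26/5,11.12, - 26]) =[ - 90,-84, - 72,  -  45,-26 , - 76/3,-15, - 47/4, - 81/17, - 20/19, 1/16,26/5,  11.12,38,73, 74, 81,87 ]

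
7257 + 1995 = 9252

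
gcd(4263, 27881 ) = 49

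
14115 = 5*2823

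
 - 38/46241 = -1 + 46203/46241= -0.00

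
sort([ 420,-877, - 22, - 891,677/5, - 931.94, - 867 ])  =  [ - 931.94, - 891,-877, - 867, - 22, 677/5, 420] 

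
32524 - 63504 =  - 30980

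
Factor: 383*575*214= 2^1*5^2*23^1*107^1  *  383^1=47128150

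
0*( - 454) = 0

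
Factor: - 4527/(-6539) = 9/13 =3^2*13^( - 1 ) 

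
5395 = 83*65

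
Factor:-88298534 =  - 2^1*44149267^1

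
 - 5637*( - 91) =512967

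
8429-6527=1902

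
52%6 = 4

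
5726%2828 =70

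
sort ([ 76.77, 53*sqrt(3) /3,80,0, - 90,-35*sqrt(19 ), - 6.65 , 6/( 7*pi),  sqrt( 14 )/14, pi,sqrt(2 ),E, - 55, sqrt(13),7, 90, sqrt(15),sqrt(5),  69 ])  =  [ - 35*sqrt(19) ,-90,  -  55,-6.65,0, sqrt(14) /14,  6/(7*pi)  ,  sqrt( 2),  sqrt(5),  E, pi, sqrt( 13),sqrt(15 ), 7,  53*sqrt (3) /3, 69, 76.77, 80,  90] 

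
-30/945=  - 2/63 =- 0.03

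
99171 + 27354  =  126525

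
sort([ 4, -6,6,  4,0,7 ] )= [ - 6 , 0 , 4 , 4,  6, 7 ] 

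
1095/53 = 20 + 35/53 = 20.66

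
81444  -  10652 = 70792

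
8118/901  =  9 + 9/901 = 9.01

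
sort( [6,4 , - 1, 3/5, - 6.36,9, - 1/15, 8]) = [ - 6.36, - 1,-1/15,3/5 , 4,6,8,9]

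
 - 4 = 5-9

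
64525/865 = 12905/173=74.60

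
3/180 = 1/60 = 0.02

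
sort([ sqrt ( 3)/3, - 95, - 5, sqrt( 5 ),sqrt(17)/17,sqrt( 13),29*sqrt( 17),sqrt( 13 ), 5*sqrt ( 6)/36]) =[ - 95, - 5,sqrt( 17)/17,5*sqrt( 6)/36, sqrt(3)/3,sqrt( 5),sqrt( 13), sqrt( 13 ),29*sqrt( 17 )]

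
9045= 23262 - 14217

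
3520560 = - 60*( - 58676) 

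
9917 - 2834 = 7083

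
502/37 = 502/37 = 13.57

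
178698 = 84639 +94059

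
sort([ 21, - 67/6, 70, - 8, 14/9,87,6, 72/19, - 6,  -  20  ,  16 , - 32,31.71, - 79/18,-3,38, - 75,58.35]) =[ - 75, - 32, - 20, - 67/6, - 8,- 6  , -79/18 ,-3,14/9, 72/19, 6, 16, 21, 31.71,38,58.35, 70,87]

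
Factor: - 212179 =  - 11^1 * 19289^1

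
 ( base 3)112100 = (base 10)387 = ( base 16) 183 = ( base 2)110000011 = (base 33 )bo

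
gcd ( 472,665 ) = 1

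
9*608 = 5472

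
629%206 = 11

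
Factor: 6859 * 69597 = 477365823 = 3^2*11^1 * 19^4*37^1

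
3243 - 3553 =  - 310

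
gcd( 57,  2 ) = 1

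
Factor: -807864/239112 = -821/243 = -  3^( - 5 )*821^1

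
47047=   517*91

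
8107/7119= 1+988/7119=1.14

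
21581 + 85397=106978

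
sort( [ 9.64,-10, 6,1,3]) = [ - 10,1, 3,6  ,  9.64] 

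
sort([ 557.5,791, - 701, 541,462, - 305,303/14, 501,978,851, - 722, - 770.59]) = [  -  770.59,-722, - 701 , - 305,303/14, 462,501,541,557.5, 791, 851, 978] 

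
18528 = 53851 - 35323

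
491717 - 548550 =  - 56833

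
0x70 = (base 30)3M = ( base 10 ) 112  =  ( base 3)11011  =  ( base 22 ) 52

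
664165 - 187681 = 476484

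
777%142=67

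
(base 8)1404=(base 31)OS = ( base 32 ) O4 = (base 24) 184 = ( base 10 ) 772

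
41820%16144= 9532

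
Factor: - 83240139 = -3^1*109^1 * 254557^1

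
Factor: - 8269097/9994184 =-2^( - 3)*127^1*65111^1*1249273^ (- 1 ) 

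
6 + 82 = 88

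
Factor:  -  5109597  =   - 3^2*29^1*19577^1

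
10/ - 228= -1 + 109/114 = - 0.04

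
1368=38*36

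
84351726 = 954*88419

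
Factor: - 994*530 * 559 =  - 294492380 =- 2^2 * 5^1 * 7^1*13^1*43^1* 53^1*71^1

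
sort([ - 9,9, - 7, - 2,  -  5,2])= [ - 9, - 7,-5,-2,2, 9 ] 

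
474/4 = 237/2 = 118.50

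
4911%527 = 168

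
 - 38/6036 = - 1+2999/3018 = - 0.01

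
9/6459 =3/2153 = 0.00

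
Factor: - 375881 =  - 11^1*34171^1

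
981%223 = 89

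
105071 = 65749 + 39322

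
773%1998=773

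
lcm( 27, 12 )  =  108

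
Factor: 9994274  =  2^1*439^1*11383^1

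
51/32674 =3/1922 = 0.00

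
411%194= 23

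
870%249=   123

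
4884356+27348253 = 32232609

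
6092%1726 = 914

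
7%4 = 3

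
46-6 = 40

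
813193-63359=749834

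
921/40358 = 921/40358  =  0.02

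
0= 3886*0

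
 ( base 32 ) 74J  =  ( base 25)BHF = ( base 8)16223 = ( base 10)7315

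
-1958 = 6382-8340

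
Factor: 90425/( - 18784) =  - 2^( - 5)*5^2 * 587^( - 1) * 3617^1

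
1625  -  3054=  - 1429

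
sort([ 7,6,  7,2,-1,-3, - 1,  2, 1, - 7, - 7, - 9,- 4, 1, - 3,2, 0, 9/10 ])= [  -  9, - 7, - 7, - 4 , - 3,  -  3,  -  1,-1, 0, 9/10, 1, 1,2, 2 , 2, 6, 7,7 ] 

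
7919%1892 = 351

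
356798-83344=273454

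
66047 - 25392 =40655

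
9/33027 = 3/11009 = 0.00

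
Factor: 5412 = 2^2*3^1*11^1 *41^1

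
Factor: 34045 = 5^1*11^1*619^1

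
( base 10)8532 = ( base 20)116c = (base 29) a46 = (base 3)102201000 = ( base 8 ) 20524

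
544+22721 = 23265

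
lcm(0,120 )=0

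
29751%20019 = 9732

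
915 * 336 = 307440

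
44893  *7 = 314251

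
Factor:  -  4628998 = -2^1*11^1*17^1 *12377^1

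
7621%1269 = 7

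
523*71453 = 37369919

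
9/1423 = 9/1423 = 0.01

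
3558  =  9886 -6328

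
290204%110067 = 70070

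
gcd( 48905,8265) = 5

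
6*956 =5736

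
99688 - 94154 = 5534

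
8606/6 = 4303/3 =1434.33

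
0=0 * 86134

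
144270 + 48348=192618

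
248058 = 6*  41343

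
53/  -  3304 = -1 + 3251/3304= -  0.02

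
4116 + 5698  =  9814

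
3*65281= 195843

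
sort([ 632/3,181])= [181,632/3] 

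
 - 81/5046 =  -27/1682 = - 0.02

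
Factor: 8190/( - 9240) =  - 2^( - 2) * 3^1*11^( -1) * 13^1 = -39/44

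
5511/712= 5511/712 = 7.74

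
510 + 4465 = 4975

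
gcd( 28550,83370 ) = 10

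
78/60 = 13/10= 1.30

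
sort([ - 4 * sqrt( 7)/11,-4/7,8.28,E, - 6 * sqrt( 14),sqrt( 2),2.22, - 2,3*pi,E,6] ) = [ - 6*sqrt( 14), - 2, - 4*sqrt( 7)/11, - 4/7 , sqrt(2 ), 2.22,E,E, 6,8.28,  3*pi]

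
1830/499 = 1830/499 =3.67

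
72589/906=80+109/906 = 80.12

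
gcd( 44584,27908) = 4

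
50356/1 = 50356 = 50356.00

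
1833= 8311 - 6478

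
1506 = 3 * 502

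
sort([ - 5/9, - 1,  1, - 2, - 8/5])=[-2, - 8/5, - 1, -5/9, 1]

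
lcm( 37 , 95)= 3515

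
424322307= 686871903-262549596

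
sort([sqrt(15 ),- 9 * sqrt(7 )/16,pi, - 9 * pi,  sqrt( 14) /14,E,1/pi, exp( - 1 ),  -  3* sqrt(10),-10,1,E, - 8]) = [ - 9* pi, - 10, - 3 * sqrt(10 ),-8 , - 9*sqrt( 7 ) /16,sqrt(14)/14,1/pi,exp( - 1 ), 1 , E , E,  pi, sqrt( 15 )]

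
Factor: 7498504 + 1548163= 7^1*113^1*11437^1 =9046667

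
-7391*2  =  -14782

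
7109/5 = 7109/5 = 1421.80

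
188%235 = 188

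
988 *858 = 847704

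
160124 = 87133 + 72991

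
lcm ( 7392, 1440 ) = 110880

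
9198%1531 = 12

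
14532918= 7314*1987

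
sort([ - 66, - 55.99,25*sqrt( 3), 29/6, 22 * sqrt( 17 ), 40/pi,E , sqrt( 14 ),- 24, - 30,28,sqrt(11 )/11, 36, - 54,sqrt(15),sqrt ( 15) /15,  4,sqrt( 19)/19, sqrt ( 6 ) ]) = [ - 66, - 55.99, - 54, - 30, - 24,sqrt( 19 )/19,sqrt( 15) /15,sqrt( 11) /11,sqrt( 6), E,sqrt (14),sqrt(15 ),4,  29/6,40/pi, 28,  36,25*sqrt( 3 ),  22 * sqrt ( 17) ] 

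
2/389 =2/389= 0.01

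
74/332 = 37/166 = 0.22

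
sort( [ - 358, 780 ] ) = [ - 358, 780]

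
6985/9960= 1397/1992 = 0.70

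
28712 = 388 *74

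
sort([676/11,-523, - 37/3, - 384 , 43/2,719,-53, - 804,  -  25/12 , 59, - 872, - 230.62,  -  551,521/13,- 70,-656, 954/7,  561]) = [- 872, - 804, - 656 , - 551, - 523, - 384,-230.62, - 70, - 53, - 37/3, - 25/12,43/2,  521/13 , 59,  676/11,954/7, 561,719 ]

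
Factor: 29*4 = 116 = 2^2 * 29^1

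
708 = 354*2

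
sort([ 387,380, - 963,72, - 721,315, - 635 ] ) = [ - 963, - 721, - 635,72, 315, 380, 387] 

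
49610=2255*22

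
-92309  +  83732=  - 8577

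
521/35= 521/35  =  14.89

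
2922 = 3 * 974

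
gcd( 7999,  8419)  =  1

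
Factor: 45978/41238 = 97/87 =3^ ( - 1)*29^( - 1 )*97^1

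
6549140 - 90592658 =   -  84043518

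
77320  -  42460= 34860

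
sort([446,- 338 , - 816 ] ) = [-816, - 338,446] 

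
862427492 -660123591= 202303901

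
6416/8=802 = 802.00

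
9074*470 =4264780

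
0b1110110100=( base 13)57C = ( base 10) 948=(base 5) 12243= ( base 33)so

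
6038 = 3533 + 2505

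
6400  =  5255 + 1145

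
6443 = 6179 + 264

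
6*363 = 2178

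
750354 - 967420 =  - 217066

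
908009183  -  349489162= 558520021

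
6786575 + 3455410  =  10241985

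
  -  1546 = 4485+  - 6031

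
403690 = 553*730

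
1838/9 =1838/9 = 204.22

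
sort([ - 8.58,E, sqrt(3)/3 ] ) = [  -  8.58,sqrt(3)/3,  E] 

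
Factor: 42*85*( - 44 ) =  - 157080=- 2^3*3^1*5^1*7^1 * 11^1*17^1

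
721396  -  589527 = 131869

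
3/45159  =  1/15053 = 0.00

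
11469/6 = 3823/2=1911.50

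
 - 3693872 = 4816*( - 767 ) 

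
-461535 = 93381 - 554916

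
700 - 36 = 664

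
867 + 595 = 1462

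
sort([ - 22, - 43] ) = [ - 43, - 22]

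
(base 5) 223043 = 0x1EDA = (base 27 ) AME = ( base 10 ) 7898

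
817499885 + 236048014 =1053547899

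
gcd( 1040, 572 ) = 52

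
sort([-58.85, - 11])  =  [ - 58.85, - 11]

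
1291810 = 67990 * 19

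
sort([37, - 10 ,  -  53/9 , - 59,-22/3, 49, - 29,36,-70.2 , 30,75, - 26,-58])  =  [  -  70.2,- 59,-58 , - 29, - 26, - 10, - 22/3, - 53/9, 30, 36 , 37,49, 75]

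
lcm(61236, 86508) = 5450004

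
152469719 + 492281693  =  644751412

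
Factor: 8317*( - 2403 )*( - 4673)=93393414423 = 3^3*89^1*4673^1* 8317^1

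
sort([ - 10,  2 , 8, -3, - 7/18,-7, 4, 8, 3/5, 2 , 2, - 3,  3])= [ - 10, - 7, - 3, - 3,  -  7/18,  3/5, 2,2, 2,3,4,8,  8]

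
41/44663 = 41/44663 = 0.00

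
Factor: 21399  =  3^1 * 7^1 * 1019^1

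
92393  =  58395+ 33998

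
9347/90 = 9347/90 = 103.86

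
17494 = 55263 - 37769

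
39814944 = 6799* 5856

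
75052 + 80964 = 156016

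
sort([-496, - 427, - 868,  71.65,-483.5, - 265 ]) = [ - 868,  -  496, -483.5,-427,-265,71.65 ]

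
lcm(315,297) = 10395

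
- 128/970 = -1 +421/485 = - 0.13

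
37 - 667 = -630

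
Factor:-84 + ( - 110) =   -  2^1*97^1 =- 194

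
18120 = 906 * 20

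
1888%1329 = 559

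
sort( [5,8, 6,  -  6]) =[ -6, 5, 6, 8]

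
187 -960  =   - 773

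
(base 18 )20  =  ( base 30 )16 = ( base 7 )51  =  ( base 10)36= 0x24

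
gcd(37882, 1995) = 1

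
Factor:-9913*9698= - 96136274  =  -2^1*13^1*23^1*373^1*431^1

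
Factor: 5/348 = 2^(-2 ) * 3^( - 1)*5^1*29^( - 1)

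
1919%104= 47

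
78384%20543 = 16755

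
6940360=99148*70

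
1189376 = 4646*256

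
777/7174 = 777/7174 = 0.11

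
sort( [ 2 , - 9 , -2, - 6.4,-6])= [ - 9, - 6.4 , - 6, - 2 , 2] 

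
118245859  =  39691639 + 78554220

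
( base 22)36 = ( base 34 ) 24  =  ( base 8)110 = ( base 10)72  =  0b1001000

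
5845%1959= 1927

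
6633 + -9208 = -2575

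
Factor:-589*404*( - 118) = 2^3*19^1*31^1*59^1*101^1 = 28078808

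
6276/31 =202 + 14/31=202.45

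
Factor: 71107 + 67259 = 138366 = 2^1*3^2 * 7687^1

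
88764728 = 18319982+70444746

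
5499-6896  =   - 1397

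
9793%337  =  20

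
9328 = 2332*4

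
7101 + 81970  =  89071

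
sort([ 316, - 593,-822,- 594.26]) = [-822, - 594.26, - 593,  316] 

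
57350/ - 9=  - 57350/9 = - 6372.22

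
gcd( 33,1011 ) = 3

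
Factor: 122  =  2^1*61^1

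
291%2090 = 291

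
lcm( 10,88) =440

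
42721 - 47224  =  -4503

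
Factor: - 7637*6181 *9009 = -425263511673 = - 3^2*7^3*11^1*13^1 * 883^1* 1091^1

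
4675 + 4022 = 8697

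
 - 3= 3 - 6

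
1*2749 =2749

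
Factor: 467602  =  2^1*17^2 *809^1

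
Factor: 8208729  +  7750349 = 15959078  =  2^1*277^1 *28807^1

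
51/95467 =51/95467 = 0.00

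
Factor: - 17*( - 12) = 204  =  2^2*3^1*17^1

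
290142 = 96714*3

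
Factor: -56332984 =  - 2^3*7041623^1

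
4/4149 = 4/4149 = 0.00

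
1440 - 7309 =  - 5869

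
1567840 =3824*410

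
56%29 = 27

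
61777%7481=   1929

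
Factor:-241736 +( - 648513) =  - 890249 = - 797^1 * 1117^1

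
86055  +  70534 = 156589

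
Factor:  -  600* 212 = - 2^5*3^1*5^2*53^1 = -127200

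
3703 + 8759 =12462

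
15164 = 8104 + 7060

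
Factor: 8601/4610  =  2^( -1)*3^1 *5^(  -  1 )*  47^1 *61^1*461^( - 1) 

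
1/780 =1/780 = 0.00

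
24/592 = 3/74 = 0.04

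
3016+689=3705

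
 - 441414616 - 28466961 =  - 469881577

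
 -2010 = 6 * ( - 335) 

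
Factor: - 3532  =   - 2^2*883^1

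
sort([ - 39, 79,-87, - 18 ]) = [  -  87, -39, - 18, 79]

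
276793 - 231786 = 45007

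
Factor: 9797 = 97^1*101^1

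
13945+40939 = 54884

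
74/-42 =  - 2+5/21 = - 1.76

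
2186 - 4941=-2755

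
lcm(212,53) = 212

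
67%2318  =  67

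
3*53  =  159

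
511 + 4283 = 4794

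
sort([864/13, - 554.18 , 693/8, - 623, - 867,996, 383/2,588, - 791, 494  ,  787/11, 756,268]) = [ - 867, - 791, - 623, - 554.18 , 864/13 , 787/11,693/8, 383/2,268, 494, 588,756, 996]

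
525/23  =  22 + 19/23 = 22.83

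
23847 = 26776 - 2929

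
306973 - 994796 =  - 687823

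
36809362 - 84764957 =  - 47955595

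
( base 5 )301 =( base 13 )5b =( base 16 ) 4c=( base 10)76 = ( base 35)26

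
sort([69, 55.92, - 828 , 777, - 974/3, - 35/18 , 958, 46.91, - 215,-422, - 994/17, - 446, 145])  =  [-828, - 446,-422,- 974/3, - 215, - 994/17, - 35/18,46.91, 55.92,69, 145,777, 958 ]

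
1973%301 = 167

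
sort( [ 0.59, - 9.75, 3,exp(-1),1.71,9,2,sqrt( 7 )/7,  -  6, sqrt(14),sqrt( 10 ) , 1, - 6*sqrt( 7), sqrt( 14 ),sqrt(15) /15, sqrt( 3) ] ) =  [ - 6*sqrt(7 ), - 9.75,-6,sqrt( 15 )/15,exp( - 1),sqrt(7 )/7,0.59,1,1.71, sqrt ( 3),2 , 3,sqrt( 10),sqrt( 14 ),sqrt( 14),9 ] 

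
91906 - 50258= 41648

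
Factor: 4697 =7^1*11^1*61^1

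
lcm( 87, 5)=435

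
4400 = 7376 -2976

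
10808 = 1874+8934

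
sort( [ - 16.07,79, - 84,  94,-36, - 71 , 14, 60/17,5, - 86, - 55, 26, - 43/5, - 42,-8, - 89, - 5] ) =[ - 89,-86, - 84, - 71,  -  55, - 42 , - 36, - 16.07,- 43/5, - 8,-5, 60/17, 5,  14, 26, 79,94]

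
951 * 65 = 61815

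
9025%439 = 245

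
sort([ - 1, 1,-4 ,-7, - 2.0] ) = [ - 7, - 4, - 2.0, - 1, 1 ] 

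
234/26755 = 234/26755  =  0.01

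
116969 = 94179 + 22790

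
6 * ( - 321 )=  - 1926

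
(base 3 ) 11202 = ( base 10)128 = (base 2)10000000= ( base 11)107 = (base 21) 62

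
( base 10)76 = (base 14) 56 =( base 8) 114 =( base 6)204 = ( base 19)40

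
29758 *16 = 476128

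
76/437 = 4/23 = 0.17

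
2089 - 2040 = 49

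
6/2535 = 2/845 = 0.00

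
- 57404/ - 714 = 80 + 142/357 = 80.40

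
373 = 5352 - 4979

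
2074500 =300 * 6915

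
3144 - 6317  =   - 3173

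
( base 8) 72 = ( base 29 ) 20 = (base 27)24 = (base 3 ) 2011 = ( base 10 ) 58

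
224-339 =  - 115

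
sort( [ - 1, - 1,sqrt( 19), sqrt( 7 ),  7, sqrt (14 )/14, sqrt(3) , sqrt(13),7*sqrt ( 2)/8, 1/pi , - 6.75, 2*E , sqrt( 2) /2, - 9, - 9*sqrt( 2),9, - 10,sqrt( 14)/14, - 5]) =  [ - 9*sqrt( 2 ), - 10, - 9, - 6.75, - 5 ,-1, - 1,sqrt (14)/14,sqrt (14)/14,1/pi, sqrt(2)/2,7 * sqrt( 2) /8, sqrt( 3),sqrt( 7),sqrt( 13), sqrt ( 19), 2*E, 7, 9] 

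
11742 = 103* 114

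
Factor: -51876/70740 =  - 3^( - 1 )*5^ ( - 1)*11^1=- 11/15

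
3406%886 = 748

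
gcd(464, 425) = 1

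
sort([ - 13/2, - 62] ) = [-62, - 13/2]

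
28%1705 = 28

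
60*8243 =494580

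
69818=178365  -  108547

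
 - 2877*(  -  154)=443058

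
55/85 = 11/17   =  0.65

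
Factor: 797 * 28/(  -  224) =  - 797/8 = - 2^( - 3) * 797^1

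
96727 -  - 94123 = 190850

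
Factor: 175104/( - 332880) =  - 2^6*3^1*5^( - 1)*73^( - 1) = -  192/365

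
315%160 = 155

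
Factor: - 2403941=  - 2403941^1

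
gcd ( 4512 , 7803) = 3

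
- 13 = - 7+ - 6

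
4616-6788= - 2172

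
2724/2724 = 1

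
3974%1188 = 410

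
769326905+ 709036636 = 1478363541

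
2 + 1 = 3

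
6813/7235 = 6813/7235 = 0.94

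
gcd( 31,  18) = 1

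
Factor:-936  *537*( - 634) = 318668688= 2^4*3^3*13^1*179^1*317^1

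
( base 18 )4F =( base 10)87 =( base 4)1113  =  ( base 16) 57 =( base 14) 63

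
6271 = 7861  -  1590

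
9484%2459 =2107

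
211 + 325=536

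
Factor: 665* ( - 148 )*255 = -25097100 = - 2^2*3^1*5^2*7^1*17^1 *19^1*37^1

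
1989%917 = 155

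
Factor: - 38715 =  - 3^1*5^1 *29^1 * 89^1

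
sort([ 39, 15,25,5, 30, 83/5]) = [5,15, 83/5,25,30,  39 ]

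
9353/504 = 18+281/504 = 18.56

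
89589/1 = 89589  =  89589.00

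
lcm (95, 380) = 380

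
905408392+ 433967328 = 1339375720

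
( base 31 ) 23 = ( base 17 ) 3E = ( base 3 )2102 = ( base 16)41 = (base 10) 65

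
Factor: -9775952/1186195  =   - 2^4*5^( - 1 )*17^1*59^(-1)*127^1*283^1 * 4021^( - 1)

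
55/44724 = 55/44724= 0.00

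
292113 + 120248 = 412361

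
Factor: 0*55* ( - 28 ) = 0^1=0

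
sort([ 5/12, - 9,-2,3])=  [ - 9 , - 2,5/12,3 ] 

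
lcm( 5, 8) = 40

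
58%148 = 58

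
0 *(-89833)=0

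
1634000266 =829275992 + 804724274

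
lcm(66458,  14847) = 1395618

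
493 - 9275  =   - 8782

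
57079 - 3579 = 53500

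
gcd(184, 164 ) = 4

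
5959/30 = 5959/30=198.63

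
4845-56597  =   - 51752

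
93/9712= 93/9712=0.01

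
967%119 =15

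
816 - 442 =374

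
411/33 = 137/11 = 12.45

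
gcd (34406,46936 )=2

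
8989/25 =359 + 14/25 = 359.56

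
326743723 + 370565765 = 697309488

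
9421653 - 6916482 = 2505171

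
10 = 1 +9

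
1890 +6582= 8472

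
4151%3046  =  1105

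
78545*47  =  3691615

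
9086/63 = 144+2/9 = 144.22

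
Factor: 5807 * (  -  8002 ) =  - 46467614 = - 2^1*4001^1 * 5807^1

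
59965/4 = 14991+1/4 =14991.25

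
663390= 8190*81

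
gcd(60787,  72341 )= 1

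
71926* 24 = 1726224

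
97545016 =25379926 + 72165090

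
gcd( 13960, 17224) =8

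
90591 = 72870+17721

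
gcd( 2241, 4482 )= 2241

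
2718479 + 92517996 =95236475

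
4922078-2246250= 2675828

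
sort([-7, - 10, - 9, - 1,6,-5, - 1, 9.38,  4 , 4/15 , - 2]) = [ - 10,- 9 , - 7, - 5 , - 2, - 1,  -  1,  4/15,4 , 6,  9.38]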